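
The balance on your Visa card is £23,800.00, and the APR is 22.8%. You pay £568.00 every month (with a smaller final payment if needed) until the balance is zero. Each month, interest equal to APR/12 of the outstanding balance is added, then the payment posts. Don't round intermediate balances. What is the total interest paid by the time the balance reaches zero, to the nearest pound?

Monthly rate r = 22.8%/12 = 1.9% = 0.019.
Payoff takes n = ⌈−ln(1 − rB₀/P)/ln(1+r)⌉ = ⌈84.490⌉ = 85 payments; the last is £279.86.
Total paid = 84·£568.00 + £279.86 = £47,991.86.
Total interest = total paid − principal = £47,991.86 − £23,800.00 = £24,191.86.

£24,192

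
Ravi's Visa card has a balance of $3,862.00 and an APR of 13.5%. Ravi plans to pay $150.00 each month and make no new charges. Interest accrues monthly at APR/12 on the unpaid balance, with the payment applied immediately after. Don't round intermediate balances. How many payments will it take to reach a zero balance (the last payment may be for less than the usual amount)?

Monthly rate r = 13.5%/12 = 1.125% = 0.01125.
Recurrence: B ← B·(1+r) − $150.00.
Month 1: interest $43.45; balance after payment $3,755.45.
Month 2: interest $42.25; balance after payment $3,647.70.
Closed form: n = −ln(1 − rB₀/P)/ln(1+r) = −ln(0.71035)/ln(1.01125) ≈ 30.570, so the balance reaches zero during payment 31.

31 payments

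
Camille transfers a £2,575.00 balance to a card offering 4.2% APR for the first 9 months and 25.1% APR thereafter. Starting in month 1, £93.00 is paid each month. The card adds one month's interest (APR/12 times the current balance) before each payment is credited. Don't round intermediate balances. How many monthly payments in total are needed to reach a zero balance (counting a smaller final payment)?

35 payments

Promo months 1–9 at r₀ = 4.2%/12 = 0.0035; months 10+ at r₁ = 25.1%/12 = 0.0209167.
After month 9: iterate B ← B·(1+r₀) − £93.00 for 9 months → £1,808.44.
Then at r₁ with £93.00/mo: n₂ = −ln(1 − r₁·B/P)/ln(1+r₁) ≈ 25.22 → 26 more payments.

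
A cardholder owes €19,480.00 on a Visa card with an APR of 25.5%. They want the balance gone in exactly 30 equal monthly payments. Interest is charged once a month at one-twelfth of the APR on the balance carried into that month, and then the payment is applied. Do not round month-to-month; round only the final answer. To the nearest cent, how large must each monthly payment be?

€884.80

Monthly rate r = 25.5%/12 = 2.125% = 0.02125.
Level-payment amortization: P = B₀·r / (1 − (1+r)^(−n)) = 19480.00·0.02125 / (1 − 1.02125^(−30)).
Denominator 1 − (1+r)^(−30) = 0.467845286.
P = 413.95 / 0.467845286 ≈ 884.80.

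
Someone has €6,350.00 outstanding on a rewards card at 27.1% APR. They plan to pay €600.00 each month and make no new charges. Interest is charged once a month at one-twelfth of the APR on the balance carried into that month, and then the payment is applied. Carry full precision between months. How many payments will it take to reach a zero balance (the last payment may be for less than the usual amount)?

Monthly rate r = 27.1%/12 = 2.25833% = 0.0225833.
Recurrence: B ← B·(1+r) − €600.00.
Month 1: interest €143.40; balance after payment €5,893.40.
Month 2: interest €133.09; balance after payment €5,426.50.
Closed form: n = −ln(1 − rB₀/P)/ln(1+r) = −ln(0.76099)/ln(1.02258) ≈ 12.230, so the balance reaches zero during payment 13.

13 months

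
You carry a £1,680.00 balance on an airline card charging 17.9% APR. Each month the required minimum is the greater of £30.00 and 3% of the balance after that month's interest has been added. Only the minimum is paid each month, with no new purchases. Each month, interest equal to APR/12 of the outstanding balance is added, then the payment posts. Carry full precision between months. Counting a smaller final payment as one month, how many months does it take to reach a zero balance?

Monthly rate r = 17.9%/12 = 1.49167% = 0.0149167.
While 3% of the post-interest balance exceeds £30.00, each month B ← (B·(1+r))·(1 − 0.03), i.e. B shrinks by the factor (1+r)·0.97 = 0.98447.
This holds for months 1–35. Entering month 36 the balance is £971.37; 3% of the post-interest balance is now below £30.00, so the flat £30.00 minimum applies from here.
From month 36 a fixed £30.00 at rate r clears £971.37 in 45 more payments. Total: 35 + 45 = 80 months.

80 months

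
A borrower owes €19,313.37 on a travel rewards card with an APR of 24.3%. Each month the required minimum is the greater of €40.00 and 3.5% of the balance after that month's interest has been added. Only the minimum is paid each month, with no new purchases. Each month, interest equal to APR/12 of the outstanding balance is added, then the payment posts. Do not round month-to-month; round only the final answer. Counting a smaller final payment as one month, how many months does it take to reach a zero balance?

225 months

Monthly rate r = 24.3%/12 = 2.025% = 0.02025.
While 3.5% of the post-interest balance exceeds €40.00, each month B ← (B·(1+r))·(1 − 0.035), i.e. B shrinks by the factor (1+r)·0.965 = 0.98454.
This holds for months 1–183. Entering month 184 the balance is €1,116.00; 3.5% of the post-interest balance is now below €40.00, so the flat €40.00 minimum applies from here.
From month 184 a fixed €40.00 at rate r clears €1,116.00 in 42 more payments. Total: 183 + 42 = 225 months.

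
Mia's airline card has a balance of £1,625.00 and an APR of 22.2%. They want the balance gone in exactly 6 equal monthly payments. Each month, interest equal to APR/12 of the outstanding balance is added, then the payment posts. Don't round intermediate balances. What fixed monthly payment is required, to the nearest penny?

£288.64

Monthly rate r = 22.2%/12 = 1.85% = 0.0185.
Level-payment amortization: P = B₀·r / (1 − (1+r)^(−n)) = 1625.00·0.0185 / (1 − 1.0185^(−6)).
Denominator 1 − (1+r)^(−6) = 0.10415309.
P = 30.0625 / 0.10415309 ≈ 288.64.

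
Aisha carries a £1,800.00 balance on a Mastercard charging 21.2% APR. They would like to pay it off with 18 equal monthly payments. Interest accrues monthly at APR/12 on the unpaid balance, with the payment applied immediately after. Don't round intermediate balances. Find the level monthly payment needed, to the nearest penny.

Monthly rate r = 21.2%/12 = 1.76667% = 0.0176667.
Level-payment amortization: P = B₀·r / (1 − (1+r)^(−n)) = 1800.00·0.0176667 / (1 − 1.01767^(−18)).
Denominator 1 − (1+r)^(−18) = 0.270374326.
P = 31.8 / 0.270374326 ≈ 117.61.

£117.61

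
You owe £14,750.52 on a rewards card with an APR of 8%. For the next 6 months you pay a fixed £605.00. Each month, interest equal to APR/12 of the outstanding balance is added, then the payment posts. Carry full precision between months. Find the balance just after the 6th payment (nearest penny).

Monthly rate r = 8%/12 = 0.666667% = 0.00666667.
Each month: B ← B·(1+r) − £605.00.
Month 1: interest £98.34; balance after payment £14,243.86.
Month 2: interest £94.96; balance after payment £13,733.82.
Month 3: interest £91.56; balance after payment £13,220.37.
Month 4: interest £88.14; balance after payment £12,703.51.
Month 5: interest £84.69; balance after payment £12,183.20.
Month 6: interest £81.22; balance after payment £11,659.42.

£11,659.42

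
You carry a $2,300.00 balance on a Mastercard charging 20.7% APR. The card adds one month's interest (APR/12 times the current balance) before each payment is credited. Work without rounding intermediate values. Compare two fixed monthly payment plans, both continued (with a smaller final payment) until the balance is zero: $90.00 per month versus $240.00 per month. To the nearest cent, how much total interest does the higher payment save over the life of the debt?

Monthly rate r = 20.7%/12 = 1.725% = 0.01725.
At $90.00/mo: n = ⌈−ln(1 − rB₀/P)/ln(1+r)⌉ = 34 payments (last $89.00); total interest = total paid − $2,300.00 = $759.00.
At $240.00/mo: 11 payments (last $136.18); total interest $236.18.
Interest saved = $759.00 − $236.18 = $522.82.

$522.82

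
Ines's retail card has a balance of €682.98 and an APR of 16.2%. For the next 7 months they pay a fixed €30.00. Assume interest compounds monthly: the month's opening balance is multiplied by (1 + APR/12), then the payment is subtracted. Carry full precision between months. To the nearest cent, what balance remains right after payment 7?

€531.50

Monthly rate r = 16.2%/12 = 1.35% = 0.0135.
Each month: B ← B·(1+r) − €30.00.
Month 1: interest €9.22; balance after payment €662.20.
Month 2: interest €8.94; balance after payment €641.14.
Month 3: interest €8.66; balance after payment €619.80.
Month 4: interest €8.37; balance after payment €598.16.
Month 5: interest €8.08; balance after payment €576.24.
Month 6: interest €7.78; balance after payment €554.02.
Month 7: interest €7.48; balance after payment €531.50.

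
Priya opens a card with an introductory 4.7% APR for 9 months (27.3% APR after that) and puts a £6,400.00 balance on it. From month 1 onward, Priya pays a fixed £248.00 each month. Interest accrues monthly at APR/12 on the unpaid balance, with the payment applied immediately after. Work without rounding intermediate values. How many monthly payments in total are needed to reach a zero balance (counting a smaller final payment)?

32 months

Promo months 1–9 at r₀ = 4.7%/12 = 0.00391667; months 10+ at r₁ = 27.3%/12 = 0.02275.
After month 9: iterate B ← B·(1+r₀) − £248.00 for 9 months → £4,361.88.
Then at r₁ with £248.00/mo: n₂ = −ln(1 − r₁·B/P)/ln(1+r₁) ≈ 22.72 → 23 more payments.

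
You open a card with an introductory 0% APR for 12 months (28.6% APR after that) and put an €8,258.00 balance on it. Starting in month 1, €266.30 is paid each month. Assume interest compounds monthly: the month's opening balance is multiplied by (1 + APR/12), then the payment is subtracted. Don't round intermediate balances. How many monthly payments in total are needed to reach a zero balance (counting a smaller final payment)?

Promo months 1–12 at r₀ = 0%/12 = 0; months 13+ at r₁ = 28.6%/12 = 0.0238333.
After month 12 (no interest yet): B = €8,258.00 − 12·€266.30 = €5,062.40.
Then at r₁ with €266.30/mo: n₂ = −ln(1 − r₁·B/P)/ln(1+r₁) ≈ 25.62 → 26 more payments.

38 payments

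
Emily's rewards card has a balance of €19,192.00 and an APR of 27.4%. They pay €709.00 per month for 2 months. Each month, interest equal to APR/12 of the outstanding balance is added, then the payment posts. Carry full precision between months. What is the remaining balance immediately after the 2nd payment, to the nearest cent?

€18,644.25

Monthly rate r = 27.4%/12 = 2.28333% = 0.0228333.
Each month: B ← B·(1+r) − €709.00.
Month 1: interest €438.22; balance after payment €18,921.22.
Month 2: interest €432.03; balance after payment €18,644.25.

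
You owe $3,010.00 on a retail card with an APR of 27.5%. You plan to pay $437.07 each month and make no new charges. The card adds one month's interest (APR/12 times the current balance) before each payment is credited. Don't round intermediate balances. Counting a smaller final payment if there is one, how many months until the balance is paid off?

Monthly rate r = 27.5%/12 = 2.29167% = 0.0229167.
Recurrence: B ← B·(1+r) − $437.07.
Month 1: interest $68.98; balance after payment $2,641.91.
Month 2: interest $60.54; balance after payment $2,265.38.
Closed form: n = −ln(1 − rB₀/P)/ln(1+r) = −ln(0.84218)/ln(1.02292) ≈ 7.581, so the balance reaches zero during payment 8.

8 months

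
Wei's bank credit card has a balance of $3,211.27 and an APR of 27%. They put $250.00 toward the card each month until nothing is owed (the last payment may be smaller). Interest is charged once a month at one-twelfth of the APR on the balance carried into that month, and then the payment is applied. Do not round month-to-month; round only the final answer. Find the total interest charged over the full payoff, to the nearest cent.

Monthly rate r = 27%/12 = 2.25% = 0.0225.
Payoff takes n = ⌈−ln(1 − rB₀/P)/ln(1+r)⌉ = ⌈15.330⌉ = 16 payments; the last is $83.13.
Total paid = 15·$250.00 + $83.13 = $3,833.13.
Total interest = total paid − principal = $3,833.13 − $3,211.27 = $621.86.

$621.86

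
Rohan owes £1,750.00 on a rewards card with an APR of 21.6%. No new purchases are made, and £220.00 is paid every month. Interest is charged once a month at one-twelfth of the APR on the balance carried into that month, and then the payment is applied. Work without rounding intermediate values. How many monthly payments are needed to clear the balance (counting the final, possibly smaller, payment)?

9 months

Monthly rate r = 21.6%/12 = 1.8% = 0.018.
Recurrence: B ← B·(1+r) − £220.00.
Month 1: interest £31.50; balance after payment £1,561.50.
Month 2: interest £28.11; balance after payment £1,369.61.
Closed form: n = −ln(1 − rB₀/P)/ln(1+r) = −ln(0.85682)/ln(1.018) ≈ 8.662, so the balance reaches zero during payment 9.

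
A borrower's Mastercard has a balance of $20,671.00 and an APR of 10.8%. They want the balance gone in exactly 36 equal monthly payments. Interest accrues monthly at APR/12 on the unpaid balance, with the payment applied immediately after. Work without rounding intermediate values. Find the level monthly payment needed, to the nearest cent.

Monthly rate r = 10.8%/12 = 0.9% = 0.009.
Level-payment amortization: P = B₀·r / (1 − (1+r)^(−n)) = 20671.00·0.009 / (1 − 1.009^(−36)).
Denominator 1 − (1+r)^(−36) = 0.275700783.
P = 186.039 / 0.275700783 ≈ 674.79.

$674.79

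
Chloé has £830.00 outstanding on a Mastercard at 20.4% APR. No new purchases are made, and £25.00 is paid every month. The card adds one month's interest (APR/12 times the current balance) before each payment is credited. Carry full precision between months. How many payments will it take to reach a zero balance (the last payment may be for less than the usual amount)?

50 payments

Monthly rate r = 20.4%/12 = 1.7% = 0.017.
Recurrence: B ← B·(1+r) − £25.00.
Month 1: interest £14.11; balance after payment £819.11.
Month 2: interest £13.92; balance after payment £808.03.
Closed form: n = −ln(1 − rB₀/P)/ln(1+r) = −ln(0.4356)/ln(1.017) ≈ 49.299, so the balance reaches zero during payment 50.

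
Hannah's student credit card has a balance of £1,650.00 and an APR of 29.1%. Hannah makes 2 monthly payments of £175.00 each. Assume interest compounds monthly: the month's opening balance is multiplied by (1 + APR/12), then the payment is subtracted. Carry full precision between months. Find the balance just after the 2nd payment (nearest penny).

£1,376.75

Monthly rate r = 29.1%/12 = 2.425% = 0.02425.
Each month: B ← B·(1+r) − £175.00.
Month 1: interest £40.01; balance after payment £1,515.01.
Month 2: interest £36.74; balance after payment £1,376.75.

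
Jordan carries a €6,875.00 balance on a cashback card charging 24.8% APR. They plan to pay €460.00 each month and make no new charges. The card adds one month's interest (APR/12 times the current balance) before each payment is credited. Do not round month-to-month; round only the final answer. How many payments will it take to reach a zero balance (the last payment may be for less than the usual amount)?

19 months

Monthly rate r = 24.8%/12 = 2.06667% = 0.0206667.
Recurrence: B ← B·(1+r) − €460.00.
Month 1: interest €142.08; balance after payment €6,557.08.
Month 2: interest €135.51; balance after payment €6,232.60.
Closed form: n = −ln(1 − rB₀/P)/ln(1+r) = −ln(0.69112)/ln(1.02067) ≈ 18.060, so the balance reaches zero during payment 19.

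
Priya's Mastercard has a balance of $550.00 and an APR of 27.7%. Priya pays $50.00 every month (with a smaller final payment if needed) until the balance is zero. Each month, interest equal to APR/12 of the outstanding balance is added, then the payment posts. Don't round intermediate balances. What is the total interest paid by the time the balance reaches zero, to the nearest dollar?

Monthly rate r = 27.7%/12 = 2.30833% = 0.0230833.
Payoff takes n = ⌈−ln(1 − rB₀/P)/ln(1+r)⌉ = ⌈12.835⌉ = 13 payments; the last is $41.85.
Total paid = 12·$50.00 + $41.85 = $641.85.
Total interest = total paid − principal = $641.85 − $550.00 = $91.85.

$92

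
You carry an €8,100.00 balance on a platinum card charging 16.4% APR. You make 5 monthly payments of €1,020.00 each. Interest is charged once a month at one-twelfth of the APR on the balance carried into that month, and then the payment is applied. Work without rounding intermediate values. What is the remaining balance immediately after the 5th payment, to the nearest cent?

Monthly rate r = 16.4%/12 = 1.36667% = 0.0136667.
Each month: B ← B·(1+r) − €1,020.00.
Month 1: interest €110.70; balance after payment €7,190.70.
Month 2: interest €98.27; balance after payment €6,268.97.
Month 3: interest €85.68; balance after payment €5,334.65.
Month 4: interest €72.91; balance after payment €4,387.56.
Month 5: interest €59.96; balance after payment €3,427.52.

€3,427.52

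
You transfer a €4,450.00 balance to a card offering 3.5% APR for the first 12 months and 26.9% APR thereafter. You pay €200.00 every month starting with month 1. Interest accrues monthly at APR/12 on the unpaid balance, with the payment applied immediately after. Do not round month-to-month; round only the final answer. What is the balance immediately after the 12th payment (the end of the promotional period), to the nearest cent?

Promo months 1–12 at r₀ = 3.5%/12 = 0.00291667; months 13+ at r₁ = 26.9%/12 = 0.0224167.
After month 12: iterate B ← B·(1+r₀) − €200.00 for 12 months → €2,169.40.

€2,169.40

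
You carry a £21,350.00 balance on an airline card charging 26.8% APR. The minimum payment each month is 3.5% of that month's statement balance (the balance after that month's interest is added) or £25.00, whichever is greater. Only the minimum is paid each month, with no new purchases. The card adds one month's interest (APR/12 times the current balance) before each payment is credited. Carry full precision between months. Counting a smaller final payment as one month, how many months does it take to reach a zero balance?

Monthly rate r = 26.8%/12 = 2.23333% = 0.0223333.
While 3.5% of the post-interest balance exceeds £25.00, each month B ← (B·(1+r))·(1 − 0.035), i.e. B shrinks by the factor (1+r)·0.965 = 0.98655.
This holds for months 1–253. Entering month 254 the balance is £694.57; 3.5% of the post-interest balance is now below £25.00, so the flat £25.00 minimum applies from here.
From month 254 a fixed £25.00 at rate r clears £694.57 in 44 more payments. Total: 253 + 44 = 297 months.

297 months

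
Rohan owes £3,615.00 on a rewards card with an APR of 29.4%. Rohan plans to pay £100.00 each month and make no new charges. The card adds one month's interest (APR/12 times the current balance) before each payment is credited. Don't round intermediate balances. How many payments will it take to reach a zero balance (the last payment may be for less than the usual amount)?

Monthly rate r = 29.4%/12 = 2.45% = 0.0245.
Recurrence: B ← B·(1+r) − £100.00.
Month 1: interest £88.57; balance after payment £3,603.57.
Month 2: interest £88.29; balance after payment £3,591.85.
Closed form: n = −ln(1 − rB₀/P)/ln(1+r) = −ln(0.11433)/ln(1.0245) ≈ 89.599, so the balance reaches zero during payment 90.

90 payments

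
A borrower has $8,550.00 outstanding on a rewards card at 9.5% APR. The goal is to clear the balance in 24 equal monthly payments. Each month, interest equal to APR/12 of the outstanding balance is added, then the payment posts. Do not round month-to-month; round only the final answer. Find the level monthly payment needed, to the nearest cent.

Monthly rate r = 9.5%/12 = 0.791667% = 0.00791667.
Level-payment amortization: P = B₀·r / (1 − (1+r)^(−n)) = 8550.00·0.00791667 / (1 − 1.00792^(−24)).
Denominator 1 − (1+r)^(−24) = 0.172421955.
P = 67.6875 / 0.172421955 ≈ 392.57.

$392.57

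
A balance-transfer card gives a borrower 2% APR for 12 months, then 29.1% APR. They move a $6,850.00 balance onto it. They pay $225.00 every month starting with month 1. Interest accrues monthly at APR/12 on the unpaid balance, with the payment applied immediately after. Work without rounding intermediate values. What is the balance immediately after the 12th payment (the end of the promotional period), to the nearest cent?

$4,263.37

Promo months 1–12 at r₀ = 2%/12 = 0.00166667; months 13+ at r₁ = 29.1%/12 = 0.02425.
After month 12: iterate B ← B·(1+r₀) − $225.00 for 12 months → $4,263.37.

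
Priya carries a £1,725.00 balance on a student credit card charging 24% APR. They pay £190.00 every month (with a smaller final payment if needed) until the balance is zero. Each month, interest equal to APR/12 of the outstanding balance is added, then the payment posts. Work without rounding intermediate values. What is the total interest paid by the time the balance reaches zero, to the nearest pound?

£198

Monthly rate r = 24%/12 = 2% = 0.02.
Payoff takes n = ⌈−ln(1 − rB₀/P)/ln(1+r)⌉ = ⌈10.119⌉ = 11 payments; the last is £22.76.
Total paid = 10·£190.00 + £22.76 = £1,922.76.
Total interest = total paid − principal = £1,922.76 − £1,725.00 = £197.76.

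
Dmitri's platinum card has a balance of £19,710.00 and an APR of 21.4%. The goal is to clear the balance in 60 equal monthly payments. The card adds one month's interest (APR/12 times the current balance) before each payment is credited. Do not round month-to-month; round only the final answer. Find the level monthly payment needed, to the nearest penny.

£537.67

Monthly rate r = 21.4%/12 = 1.78333% = 0.0178333.
Level-payment amortization: P = B₀·r / (1 − (1+r)^(−n)) = 19710.00·0.0178333 / (1 − 1.01783^(−60)).
Denominator 1 − (1+r)^(−60) = 0.653741994.
P = 351.495 / 0.653741994 ≈ 537.67.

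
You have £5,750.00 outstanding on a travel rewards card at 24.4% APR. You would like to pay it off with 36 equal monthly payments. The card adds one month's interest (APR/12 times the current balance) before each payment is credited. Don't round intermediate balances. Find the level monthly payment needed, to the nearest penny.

Monthly rate r = 24.4%/12 = 2.03333% = 0.0203333.
Level-payment amortization: P = B₀·r / (1 − (1+r)^(−n)) = 5750.00·0.0203333 / (1 − 1.02033^(−36)).
Denominator 1 − (1+r)^(−36) = 0.515509457.
P = 116.917 / 0.515509457 ≈ 226.80.

£226.80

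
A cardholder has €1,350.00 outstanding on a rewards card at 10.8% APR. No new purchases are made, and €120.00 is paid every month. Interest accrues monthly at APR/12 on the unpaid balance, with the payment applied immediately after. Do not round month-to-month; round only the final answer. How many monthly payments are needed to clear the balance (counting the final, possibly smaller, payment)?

12 months

Monthly rate r = 10.8%/12 = 0.9% = 0.009.
Recurrence: B ← B·(1+r) − €120.00.
Month 1: interest €12.15; balance after payment €1,242.15.
Month 2: interest €11.18; balance after payment €1,133.33.
Closed form: n = −ln(1 − rB₀/P)/ln(1+r) = −ln(0.89875)/ln(1.009) ≈ 11.914, so the balance reaches zero during payment 12.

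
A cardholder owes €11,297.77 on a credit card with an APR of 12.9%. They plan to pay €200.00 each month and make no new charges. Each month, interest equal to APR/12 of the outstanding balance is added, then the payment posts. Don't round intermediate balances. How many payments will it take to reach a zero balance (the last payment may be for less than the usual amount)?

88 payments

Monthly rate r = 12.9%/12 = 1.075% = 0.01075.
Recurrence: B ← B·(1+r) − €200.00.
Month 1: interest €121.45; balance after payment €11,219.22.
Month 2: interest €120.61; balance after payment €11,139.83.
Closed form: n = −ln(1 − rB₀/P)/ln(1+r) = −ln(0.39274)/ln(1.01075) ≈ 87.406, so the balance reaches zero during payment 88.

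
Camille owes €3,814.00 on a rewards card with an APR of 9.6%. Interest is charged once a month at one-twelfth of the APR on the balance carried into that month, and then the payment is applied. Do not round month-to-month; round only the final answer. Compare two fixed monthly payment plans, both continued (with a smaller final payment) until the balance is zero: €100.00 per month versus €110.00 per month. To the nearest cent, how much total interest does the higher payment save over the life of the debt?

€83.52

Monthly rate r = 9.6%/12 = 0.8% = 0.008.
At €100.00/mo: n = ⌈−ln(1 − rB₀/P)/ln(1+r)⌉ = 46 payments (last €68.46); total interest = total paid − €3,814.00 = €754.46.
At €110.00/mo: 41 payments (last €84.94); total interest €670.94.
Interest saved = €754.46 − €670.94 = €83.52.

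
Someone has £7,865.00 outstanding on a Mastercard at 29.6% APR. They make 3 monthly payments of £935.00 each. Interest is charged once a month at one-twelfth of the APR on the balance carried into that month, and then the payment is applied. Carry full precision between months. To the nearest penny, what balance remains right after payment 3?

£5,586.73

Monthly rate r = 29.6%/12 = 2.46667% = 0.0246667.
Each month: B ← B·(1+r) − £935.00.
Month 1: interest £194.00; balance after payment £7,124.00.
Month 2: interest £175.73; balance after payment £6,364.73.
Month 3: interest £157.00; balance after payment £5,586.73.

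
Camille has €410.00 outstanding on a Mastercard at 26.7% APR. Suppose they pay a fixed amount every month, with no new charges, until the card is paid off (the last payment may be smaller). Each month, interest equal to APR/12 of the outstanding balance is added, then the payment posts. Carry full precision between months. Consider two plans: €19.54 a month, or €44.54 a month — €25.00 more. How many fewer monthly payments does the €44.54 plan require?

Monthly rate r = 26.7%/12 = 2.225% = 0.02225.
At €19.54/mo: n = ⌈−ln(1 − rB₀/P)/ln(1+r)⌉ = 29 payments (last €11.42); total interest = total paid − €410.00 = €148.54.
At €44.54/mo: 11 payments (last €18.58); total interest €53.98.
Payments saved = 29 − 11 = 18.

18 fewer payments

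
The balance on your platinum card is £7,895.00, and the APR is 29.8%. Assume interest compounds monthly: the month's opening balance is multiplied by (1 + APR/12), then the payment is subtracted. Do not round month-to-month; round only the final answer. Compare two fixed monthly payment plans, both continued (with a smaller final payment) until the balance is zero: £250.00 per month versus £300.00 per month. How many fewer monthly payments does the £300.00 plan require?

19 fewer payments

Monthly rate r = 29.8%/12 = 2.48333% = 0.0248333.
At £250.00/mo: n = ⌈−ln(1 − rB₀/P)/ln(1+r)⌉ = 63 payments (last £130.33); total interest = total paid − £7,895.00 = £7,735.33.
At £300.00/mo: 44 payments (last £63.85); total interest £5,068.85.
Payments saved = 63 − 44 = 19.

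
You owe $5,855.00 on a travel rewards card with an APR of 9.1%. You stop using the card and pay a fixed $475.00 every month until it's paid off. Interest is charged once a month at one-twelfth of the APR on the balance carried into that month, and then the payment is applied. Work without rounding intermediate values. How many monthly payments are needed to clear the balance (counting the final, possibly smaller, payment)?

Monthly rate r = 9.1%/12 = 0.758333% = 0.00758333.
Recurrence: B ← B·(1+r) − $475.00.
Month 1: interest $44.40; balance after payment $5,424.40.
Month 2: interest $41.14; balance after payment $4,990.54.
Closed form: n = −ln(1 − rB₀/P)/ln(1+r) = −ln(0.90653)/ln(1.00758) ≈ 12.990, so the balance reaches zero during payment 13.

13 payments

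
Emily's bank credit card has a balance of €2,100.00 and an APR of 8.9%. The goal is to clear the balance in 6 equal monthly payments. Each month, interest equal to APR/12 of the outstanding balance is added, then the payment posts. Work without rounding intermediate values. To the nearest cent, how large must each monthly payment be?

Monthly rate r = 8.9%/12 = 0.741667% = 0.00741667.
Level-payment amortization: P = B₀·r / (1 − (1+r)^(−n)) = 2100.00·0.00741667 / (1 − 1.00742^(−6)).
Denominator 1 − (1+r)^(−6) = 0.0433673247.
P = 15.575 / 0.0433673247 ≈ 359.14.

€359.14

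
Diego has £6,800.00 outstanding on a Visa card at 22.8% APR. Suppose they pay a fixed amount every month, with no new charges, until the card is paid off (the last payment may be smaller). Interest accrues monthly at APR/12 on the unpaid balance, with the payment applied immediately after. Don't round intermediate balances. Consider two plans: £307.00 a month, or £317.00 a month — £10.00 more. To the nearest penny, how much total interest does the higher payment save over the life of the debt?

£91.13

Monthly rate r = 22.8%/12 = 1.9% = 0.019.
At £307.00/mo: n = ⌈−ln(1 − rB₀/P)/ln(1+r)⌉ = 30 payments (last £5.89); total interest = total paid − £6,800.00 = £2,108.89.
At £317.00/mo: 28 payments (last £258.76); total interest £2,017.76.
Interest saved = £2,108.89 − £2,017.76 = £91.13.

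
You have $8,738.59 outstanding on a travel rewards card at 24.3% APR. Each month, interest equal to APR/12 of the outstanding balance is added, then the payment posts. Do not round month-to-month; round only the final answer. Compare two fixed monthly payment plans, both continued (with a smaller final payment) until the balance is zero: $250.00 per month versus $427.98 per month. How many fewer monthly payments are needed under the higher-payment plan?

35 fewer payments

Monthly rate r = 24.3%/12 = 2.025% = 0.02025.
At $250.00/mo: n = ⌈−ln(1 − rB₀/P)/ln(1+r)⌉ = 62 payments (last $94.06); total interest = total paid − $8,738.59 = $6,605.47.
At $427.98/mo: 27 payments (last $263.38); total interest $2,652.27.
Payments saved = 62 − 27 = 35.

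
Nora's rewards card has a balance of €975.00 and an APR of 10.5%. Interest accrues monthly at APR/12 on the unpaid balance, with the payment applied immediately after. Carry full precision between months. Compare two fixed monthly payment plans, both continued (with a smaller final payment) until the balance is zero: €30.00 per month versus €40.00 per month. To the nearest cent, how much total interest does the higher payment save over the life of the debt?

Monthly rate r = 10.5%/12 = 0.875% = 0.00875.
At €30.00/mo: n = ⌈−ln(1 − rB₀/P)/ln(1+r)⌉ = 39 payments (last €12.24); total interest = total paid − €975.00 = €177.24.
At €40.00/mo: 28 payments (last €21.45); total interest €126.45.
Interest saved = €177.24 − €126.45 = €50.79.

€50.79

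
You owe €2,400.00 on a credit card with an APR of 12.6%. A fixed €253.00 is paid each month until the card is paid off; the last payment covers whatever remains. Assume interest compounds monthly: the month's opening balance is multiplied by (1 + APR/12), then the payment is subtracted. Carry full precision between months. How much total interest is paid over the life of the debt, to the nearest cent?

Monthly rate r = 12.6%/12 = 1.05% = 0.0105.
Payoff takes n = ⌈−ln(1 − rB₀/P)/ln(1+r)⌉ = ⌈10.045⌉ = 11 payments; the last is €11.41.
Total paid = 10·€253.00 + €11.41 = €2,541.41.
Total interest = total paid − principal = €2,541.41 − €2,400.00 = €141.41.

€141.41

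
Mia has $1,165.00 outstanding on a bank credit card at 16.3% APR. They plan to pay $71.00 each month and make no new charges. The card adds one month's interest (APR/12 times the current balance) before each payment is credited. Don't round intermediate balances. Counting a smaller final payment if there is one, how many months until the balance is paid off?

Monthly rate r = 16.3%/12 = 1.35833% = 0.0135833.
Recurrence: B ← B·(1+r) − $71.00.
Month 1: interest $15.82; balance after payment $1,109.82.
Month 2: interest $15.08; balance after payment $1,053.90.
Closed form: n = −ln(1 − rB₀/P)/ln(1+r) = −ln(0.77712)/ln(1.01358) ≈ 18.690, so the balance reaches zero during payment 19.

19 months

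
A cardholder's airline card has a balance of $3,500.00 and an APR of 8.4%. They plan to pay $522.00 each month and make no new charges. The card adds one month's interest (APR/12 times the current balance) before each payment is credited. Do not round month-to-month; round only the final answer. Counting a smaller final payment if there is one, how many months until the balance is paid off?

Monthly rate r = 8.4%/12 = 0.7% = 0.007.
Recurrence: B ← B·(1+r) − $522.00.
Month 1: interest $24.50; balance after payment $3,002.50.
Month 2: interest $21.02; balance after payment $2,501.52.
Closed form: n = −ln(1 − rB₀/P)/ln(1+r) = −ln(0.95307)/ln(1.007) ≈ 6.891, so the balance reaches zero during payment 7.

7 months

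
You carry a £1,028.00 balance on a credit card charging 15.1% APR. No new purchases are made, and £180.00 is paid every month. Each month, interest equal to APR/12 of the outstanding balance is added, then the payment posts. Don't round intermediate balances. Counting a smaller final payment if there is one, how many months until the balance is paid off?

6 months

Monthly rate r = 15.1%/12 = 1.25833% = 0.0125833.
Recurrence: B ← B·(1+r) − £180.00.
Month 1: interest £12.94; balance after payment £860.94.
Month 2: interest £10.83; balance after payment £691.77.
Month 3: interest £8.70; balance after payment £520.47.
Month 4: interest £6.55; balance after payment £347.02.
Month 5: interest £4.37; balance after payment £171.39.
Month 6: interest £2.16; balance after payment £0.00.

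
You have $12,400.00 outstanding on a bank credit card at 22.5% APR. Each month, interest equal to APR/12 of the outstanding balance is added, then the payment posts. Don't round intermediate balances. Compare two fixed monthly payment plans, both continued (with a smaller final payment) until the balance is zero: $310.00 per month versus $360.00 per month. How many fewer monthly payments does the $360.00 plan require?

Monthly rate r = 22.5%/12 = 1.875% = 0.01875.
At $310.00/mo: n = ⌈−ln(1 − rB₀/P)/ln(1+r)⌉ = 75 payments (last $194.95); total interest = total paid − $12,400.00 = $10,734.95.
At $360.00/mo: 56 payments (last $315.98); total interest $7,715.98.
Payments saved = 75 − 56 = 19.

19 fewer payments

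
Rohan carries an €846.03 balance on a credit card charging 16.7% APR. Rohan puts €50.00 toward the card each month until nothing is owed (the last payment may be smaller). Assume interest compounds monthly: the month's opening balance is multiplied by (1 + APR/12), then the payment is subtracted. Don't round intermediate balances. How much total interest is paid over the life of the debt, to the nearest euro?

€125

Monthly rate r = 16.7%/12 = 1.39167% = 0.0139167.
Payoff takes n = ⌈−ln(1 − rB₀/P)/ln(1+r)⌉ = ⌈19.428⌉ = 20 payments; the last is €21.47.
Total paid = 19·€50.00 + €21.47 = €971.47.
Total interest = total paid − principal = €971.47 − €846.03 = €125.44.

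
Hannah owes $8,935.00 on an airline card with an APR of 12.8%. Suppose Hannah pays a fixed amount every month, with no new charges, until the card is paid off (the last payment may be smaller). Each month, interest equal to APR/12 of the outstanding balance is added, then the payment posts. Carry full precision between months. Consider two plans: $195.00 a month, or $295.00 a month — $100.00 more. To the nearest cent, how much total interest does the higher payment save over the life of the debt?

Monthly rate r = 12.8%/12 = 1.06667% = 0.0106667.
At $195.00/mo: n = ⌈−ln(1 − rB₀/P)/ln(1+r)⌉ = 64 payments (last $45.39); total interest = total paid − $8,935.00 = $3,395.39.
At $295.00/mo: 37 payments (last $228.99); total interest $1,913.99.
Interest saved = $3,395.39 − $1,913.99 = $1,481.40.

$1,481.40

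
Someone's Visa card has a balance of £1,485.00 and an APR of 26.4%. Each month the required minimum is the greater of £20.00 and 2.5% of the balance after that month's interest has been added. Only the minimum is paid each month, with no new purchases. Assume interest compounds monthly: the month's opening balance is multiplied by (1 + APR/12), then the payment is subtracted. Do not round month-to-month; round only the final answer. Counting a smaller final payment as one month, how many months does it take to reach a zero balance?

271 months

Monthly rate r = 26.4%/12 = 2.2% = 0.022.
While 2.5% of the post-interest balance exceeds £20.00, each month B ← (B·(1+r))·(1 − 0.025), i.e. B shrinks by the factor (1+r)·0.975 = 0.99645.
This holds for months 1–181. Entering month 182 the balance is £780.14; 2.5% of the post-interest balance is now below £20.00, so the flat £20.00 minimum applies from here.
From month 182 a fixed £20.00 at rate r clears £780.14 in 90 more payments. Total: 181 + 90 = 271 months.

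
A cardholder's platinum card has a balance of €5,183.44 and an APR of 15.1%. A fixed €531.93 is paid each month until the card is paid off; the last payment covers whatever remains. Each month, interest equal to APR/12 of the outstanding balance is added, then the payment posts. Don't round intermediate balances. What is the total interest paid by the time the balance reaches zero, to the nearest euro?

€382

Monthly rate r = 15.1%/12 = 1.25833% = 0.0125833.
Payoff takes n = ⌈−ln(1 − rB₀/P)/ln(1+r)⌉ = ⌈10.461⌉ = 11 payments; the last is €246.11.
Total paid = 10·€531.93 + €246.11 = €5,565.41.
Total interest = total paid − principal = €5,565.41 − €5,183.44 = €381.97.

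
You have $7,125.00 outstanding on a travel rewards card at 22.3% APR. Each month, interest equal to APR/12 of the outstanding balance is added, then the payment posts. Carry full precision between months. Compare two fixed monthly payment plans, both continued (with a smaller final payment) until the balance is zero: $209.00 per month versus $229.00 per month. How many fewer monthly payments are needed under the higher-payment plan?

8 fewer payments

Monthly rate r = 22.3%/12 = 1.85833% = 0.0185833.
At $209.00/mo: n = ⌈−ln(1 − rB₀/P)/ln(1+r)⌉ = 55 payments (last $108.64); total interest = total paid − $7,125.00 = $4,269.64.
At $229.00/mo: 47 payments (last $201.95); total interest $3,610.95.
Payments saved = 55 − 47 = 8.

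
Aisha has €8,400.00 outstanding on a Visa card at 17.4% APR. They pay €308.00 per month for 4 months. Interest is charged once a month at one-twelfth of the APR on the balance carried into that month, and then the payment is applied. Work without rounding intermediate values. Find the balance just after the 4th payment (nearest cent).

€7,638.84

Monthly rate r = 17.4%/12 = 1.45% = 0.0145.
Each month: B ← B·(1+r) − €308.00.
Month 1: interest €121.80; balance after payment €8,213.80.
Month 2: interest €119.10; balance after payment €8,024.90.
Month 3: interest €116.36; balance after payment €7,833.26.
Month 4: interest €113.58; balance after payment €7,638.84.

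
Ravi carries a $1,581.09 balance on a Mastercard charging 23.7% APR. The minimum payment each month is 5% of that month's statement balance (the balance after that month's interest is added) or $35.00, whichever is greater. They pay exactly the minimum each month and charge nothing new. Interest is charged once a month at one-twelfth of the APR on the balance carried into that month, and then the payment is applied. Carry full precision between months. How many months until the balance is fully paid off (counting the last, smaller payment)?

Monthly rate r = 23.7%/12 = 1.975% = 0.01975.
While 5% of the post-interest balance exceeds $35.00, each month B ← (B·(1+r))·(1 − 0.05), i.e. B shrinks by the factor (1+r)·0.95 = 0.96876.
This holds for months 1–27. Entering month 28 the balance is $671.16; 5% of the post-interest balance is now below $35.00, so the flat $35.00 minimum applies from here.
From month 28 a fixed $35.00 at rate r clears $671.16 in 25 more payments. Total: 27 + 25 = 52 months.

52 months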